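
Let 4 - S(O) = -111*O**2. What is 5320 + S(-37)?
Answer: 157283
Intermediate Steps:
S(O) = 4 + 111*O**2 (S(O) = 4 - (-111)*O**2 = 4 + 111*O**2)
5320 + S(-37) = 5320 + (4 + 111*(-37)**2) = 5320 + (4 + 111*1369) = 5320 + (4 + 151959) = 5320 + 151963 = 157283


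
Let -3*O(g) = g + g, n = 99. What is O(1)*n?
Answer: -66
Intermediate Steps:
O(g) = -2*g/3 (O(g) = -(g + g)/3 = -2*g/3)
O(1)*n = -⅔*1*99 = -⅔*99 = -66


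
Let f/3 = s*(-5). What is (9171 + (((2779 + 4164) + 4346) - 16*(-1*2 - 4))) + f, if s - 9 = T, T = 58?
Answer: 19551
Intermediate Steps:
s = 67 (s = 9 + 58 = 67)
f = -1005 (f = 3*(67*(-5)) = 3*(-335) = -1005)
(9171 + (((2779 + 4164) + 4346) - 16*(-1*2 - 4))) + f = (9171 + (((2779 + 4164) + 4346) - 16*(-1*2 - 4))) - 1005 = (9171 + ((6943 + 4346) - 16*(-2 - 4))) - 1005 = (9171 + (11289 - 16*(-6))) - 1005 = (9171 + (11289 + 96)) - 1005 = (9171 + 11385) - 1005 = 20556 - 1005 = 19551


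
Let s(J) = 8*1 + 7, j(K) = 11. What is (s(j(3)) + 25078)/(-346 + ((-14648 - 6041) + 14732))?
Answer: -25093/6303 ≈ -3.9811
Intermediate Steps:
s(J) = 15 (s(J) = 8 + 7 = 15)
(s(j(3)) + 25078)/(-346 + ((-14648 - 6041) + 14732)) = (15 + 25078)/(-346 + ((-14648 - 6041) + 14732)) = 25093/(-346 + (-20689 + 14732)) = 25093/(-346 - 5957) = 25093/(-6303) = 25093*(-1/6303) = -25093/6303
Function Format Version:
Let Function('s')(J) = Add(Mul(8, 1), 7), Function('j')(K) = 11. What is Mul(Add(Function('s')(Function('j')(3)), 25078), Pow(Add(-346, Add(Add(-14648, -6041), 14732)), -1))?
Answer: Rational(-25093, 6303) ≈ -3.9811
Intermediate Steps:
Function('s')(J) = 15 (Function('s')(J) = Add(8, 7) = 15)
Mul(Add(Function('s')(Function('j')(3)), 25078), Pow(Add(-346, Add(Add(-14648, -6041), 14732)), -1)) = Mul(Add(15, 25078), Pow(Add(-346, Add(Add(-14648, -6041), 14732)), -1)) = Mul(25093, Pow(Add(-346, Add(-20689, 14732)), -1)) = Mul(25093, Pow(Add(-346, -5957), -1)) = Mul(25093, Pow(-6303, -1)) = Mul(25093, Rational(-1, 6303)) = Rational(-25093, 6303)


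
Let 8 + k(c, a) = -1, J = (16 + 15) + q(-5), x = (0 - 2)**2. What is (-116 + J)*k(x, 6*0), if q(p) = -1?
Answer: 774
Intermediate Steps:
x = 4 (x = (-2)**2 = 4)
J = 30 (J = (16 + 15) - 1 = 31 - 1 = 30)
k(c, a) = -9 (k(c, a) = -8 - 1 = -9)
(-116 + J)*k(x, 6*0) = (-116 + 30)*(-9) = -86*(-9) = 774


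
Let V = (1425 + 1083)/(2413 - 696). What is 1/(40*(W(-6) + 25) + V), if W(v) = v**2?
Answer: 1717/4191988 ≈ 0.00040959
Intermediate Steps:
V = 2508/1717 ≈ 1.4607
1/(40*(W(-6) + 25) + V) = 1/(40*((-6)**2 + 25) + 2508/1717) = 1/(40*(36 + 25) + 2508/1717) = 1/(40*61 + 2508/1717) = 1/(2440 + 2508/1717) = 1/(4191988/1717) = 1717/4191988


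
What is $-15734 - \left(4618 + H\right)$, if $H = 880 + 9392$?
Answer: $-30624$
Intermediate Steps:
$H = 10272$
$-15734 - \left(4618 + H\right) = -15734 - 14890 = -30624$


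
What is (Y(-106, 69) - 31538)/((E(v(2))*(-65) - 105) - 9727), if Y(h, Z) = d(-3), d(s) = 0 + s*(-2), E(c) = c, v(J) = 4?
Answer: 7883/2523 ≈ 3.1245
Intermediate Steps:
d(s) = -2*s (d(s) = 0 - 2*s = -2*s)
Y(h, Z) = 6 (Y(h, Z) = -2*(-3) = 6)
(Y(-106, 69) - 31538)/((E(v(2))*(-65) - 105) - 9727) = (6 - 31538)/((4*(-65) - 105) - 9727) = -31532/((-260 - 105) - 9727) = -31532/(-365 - 9727) = -31532/(-10092) = -31532*(-1/10092) = 7883/2523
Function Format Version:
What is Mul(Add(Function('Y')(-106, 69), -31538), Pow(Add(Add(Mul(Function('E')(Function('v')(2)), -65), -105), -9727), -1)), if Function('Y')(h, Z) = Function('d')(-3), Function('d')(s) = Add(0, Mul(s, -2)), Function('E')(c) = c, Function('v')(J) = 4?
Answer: Rational(7883, 2523) ≈ 3.1245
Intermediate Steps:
Function('d')(s) = Mul(-2, s) (Function('d')(s) = Add(0, Mul(-2, s)) = Mul(-2, s))
Function('Y')(h, Z) = 6 (Function('Y')(h, Z) = Mul(-2, -3) = 6)
Mul(Add(Function('Y')(-106, 69), -31538), Pow(Add(Add(Mul(Function('E')(Function('v')(2)), -65), -105), -9727), -1)) = Mul(Add(6, -31538), Pow(Add(Add(Mul(4, -65), -105), -9727), -1)) = Mul(-31532, Pow(Add(Add(-260, -105), -9727), -1)) = Mul(-31532, Pow(Add(-365, -9727), -1)) = Mul(-31532, Pow(-10092, -1)) = Mul(-31532, Rational(-1, 10092)) = Rational(7883, 2523)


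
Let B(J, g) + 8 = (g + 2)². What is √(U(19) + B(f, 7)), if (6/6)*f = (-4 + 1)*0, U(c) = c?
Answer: 2*√23 ≈ 9.5917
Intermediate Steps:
f = 0 (f = (-4 + 1)*0 = -3*0 = 0)
B(J, g) = -8 + (2 + g)² (B(J, g) = -8 + (g + 2)² = -8 + (2 + g)²)
√(U(19) + B(f, 7)) = √(19 + (-8 + (2 + 7)²)) = √(19 + (-8 + 9²)) = √(19 + (-8 + 81)) = √(19 + 73) = √92 = 2*√23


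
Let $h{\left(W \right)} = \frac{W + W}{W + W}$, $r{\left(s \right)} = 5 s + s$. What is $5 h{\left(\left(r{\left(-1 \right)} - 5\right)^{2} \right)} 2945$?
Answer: $14725$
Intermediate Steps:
$r{\left(s \right)} = 6 s$
$h{\left(W \right)} = 1$ ($h{\left(W \right)} = \frac{2 W}{2 W} = 2 W \frac{1}{2 W} = 1$)
$5 h{\left(\left(r{\left(-1 \right)} - 5\right)^{2} \right)} 2945 = 5 \cdot 1 \cdot 2945 = 5 \cdot 2945 = 14725$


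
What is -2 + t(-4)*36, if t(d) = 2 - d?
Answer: 214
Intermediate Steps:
-2 + t(-4)*36 = -2 + (2 - 1*(-4))*36 = -2 + (2 + 4)*36 = -2 + 6*36 = -2 + 216 = 214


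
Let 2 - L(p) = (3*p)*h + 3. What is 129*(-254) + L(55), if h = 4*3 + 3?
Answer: -35242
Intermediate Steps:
h = 15 (h = 12 + 3 = 15)
L(p) = -1 - 45*p (L(p) = 2 - ((3*p)*15 + 3) = 2 - (45*p + 3) = 2 - (3 + 45*p) = 2 + (-3 - 45*p) = -1 - 45*p)
129*(-254) + L(55) = 129*(-254) + (-1 - 45*55) = -32766 + (-1 - 2475) = -32766 - 2476 = -35242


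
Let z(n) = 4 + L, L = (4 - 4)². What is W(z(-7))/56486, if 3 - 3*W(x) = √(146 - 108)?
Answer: 1/56486 - √38/169458 ≈ -1.8674e-5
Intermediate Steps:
L = 0 (L = 0² = 0)
z(n) = 4 (z(n) = 4 + 0 = 4)
W(x) = 1 - √38/3 (W(x) = 1 - √(146 - 108)/3 = 1 - √38/3)
W(z(-7))/56486 = (1 - √38/3)/56486 = (1 - √38/3)*(1/56486) = 1/56486 - √38/169458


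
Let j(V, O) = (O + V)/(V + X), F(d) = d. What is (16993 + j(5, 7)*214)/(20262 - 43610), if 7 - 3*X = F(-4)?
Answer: -224761/303524 ≈ -0.74051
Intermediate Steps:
X = 11/3 (X = 7/3 - ⅓*(-4) = 7/3 + 4/3 = 11/3 ≈ 3.6667)
j(V, O) = (O + V)/(11/3 + V) (j(V, O) = (O + V)/(V + 11/3) = (O + V)/(11/3 + V))
(16993 + j(5, 7)*214)/(20262 - 43610) = (16993 + (3*(7 + 5)/(11 + 3*5))*214)/(20262 - 43610) = (16993 + (3*12/(11 + 15))*214)/(-23348) = (16993 + (3*12/26)*214)*(-1/23348) = (16993 + (3*(1/26)*12)*214)*(-1/23348) = (16993 + (18/13)*214)*(-1/23348) = (16993 + 3852/13)*(-1/23348) = (224761/13)*(-1/23348) = -224761/303524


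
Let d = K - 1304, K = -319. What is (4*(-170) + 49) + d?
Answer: -2254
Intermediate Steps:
d = -1623 (d = -319 - 1304 = -1623)
(4*(-170) + 49) + d = (4*(-170) + 49) - 1623 = (-680 + 49) - 1623 = -631 - 1623 = -2254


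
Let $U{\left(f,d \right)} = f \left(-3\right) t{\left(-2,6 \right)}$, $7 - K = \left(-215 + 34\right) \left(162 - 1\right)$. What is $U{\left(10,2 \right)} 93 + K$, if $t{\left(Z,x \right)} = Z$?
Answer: $34728$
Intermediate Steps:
$K = 29148$ ($K = 7 - \left(-215 + 34\right) \left(162 - 1\right) = 7 - \left(-181\right) 161 = 7 - -29141 = 7 + 29141 = 29148$)
$U{\left(f,d \right)} = 6 f$ ($U{\left(f,d \right)} = f \left(-3\right) \left(-2\right) = - 3 f \left(-2\right) = 6 f$)
$U{\left(10,2 \right)} 93 + K = 6 \cdot 10 \cdot 93 + 29148 = 60 \cdot 93 + 29148 = 5580 + 29148 = 34728$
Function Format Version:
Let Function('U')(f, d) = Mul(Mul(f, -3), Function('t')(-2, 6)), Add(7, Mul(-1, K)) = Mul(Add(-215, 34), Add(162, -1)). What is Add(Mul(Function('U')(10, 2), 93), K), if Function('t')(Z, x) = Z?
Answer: 34728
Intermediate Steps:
K = 29148 (K = Add(7, Mul(-1, Mul(Add(-215, 34), Add(162, -1)))) = Add(7, Mul(-1, Mul(-181, 161))) = Add(7, Mul(-1, -29141)) = Add(7, 29141) = 29148)
Function('U')(f, d) = Mul(6, f) (Function('U')(f, d) = Mul(Mul(f, -3), -2) = Mul(Mul(-3, f), -2) = Mul(6, f))
Add(Mul(Function('U')(10, 2), 93), K) = Add(Mul(Mul(6, 10), 93), 29148) = Add(Mul(60, 93), 29148) = Add(5580, 29148) = 34728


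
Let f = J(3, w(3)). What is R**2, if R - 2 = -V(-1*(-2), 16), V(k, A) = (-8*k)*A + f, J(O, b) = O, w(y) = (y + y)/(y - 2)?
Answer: 65025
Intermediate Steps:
w(y) = 2*y/(-2 + y) (w(y) = (2*y)/(-2 + y) = 2*y/(-2 + y))
f = 3
V(k, A) = 3 - 8*A*k (V(k, A) = (-8*k)*A + 3 = -8*A*k + 3 = 3 - 8*A*k)
R = 255 (R = 2 - (3 - 8*16*(-1*(-2))) = 2 - (3 - 8*16*2) = 2 - (3 - 256) = 2 - 1*(-253) = 2 + 253 = 255)
R**2 = 255**2 = 65025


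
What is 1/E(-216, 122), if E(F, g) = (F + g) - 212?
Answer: -1/306 ≈ -0.0032680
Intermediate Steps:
E(F, g) = -212 + F + g
1/E(-216, 122) = 1/(-212 - 216 + 122) = 1/(-306) = -1/306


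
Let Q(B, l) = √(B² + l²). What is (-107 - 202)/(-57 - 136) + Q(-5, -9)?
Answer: 309/193 + √106 ≈ 11.897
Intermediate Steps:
(-107 - 202)/(-57 - 136) + Q(-5, -9) = (-107 - 202)/(-57 - 136) + √((-5)² + (-9)²) = -309/(-193) + √(25 + 81) = -309*(-1/193) + √106 = 309/193 + √106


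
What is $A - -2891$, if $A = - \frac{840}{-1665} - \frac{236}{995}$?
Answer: $\frac{319326019}{110445} \approx 2891.3$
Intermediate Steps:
$A = \frac{29524}{110445}$ ($A = \left(-840\right) \left(- \frac{1}{1665}\right) - \frac{236}{995} = \frac{56}{111} - \frac{236}{995} = \frac{29524}{110445} \approx 0.26732$)
$A - -2891 = \frac{29524}{110445} - -2891 = \frac{29524}{110445} + 2891 = \frac{319326019}{110445}$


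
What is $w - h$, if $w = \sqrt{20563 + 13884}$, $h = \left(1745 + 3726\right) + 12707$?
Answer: $-18178 + 7 \sqrt{703} \approx -17992.0$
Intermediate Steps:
$h = 18178$ ($h = 5471 + 12707 = 18178$)
$w = 7 \sqrt{703}$ ($w = \sqrt{34447} = 7 \sqrt{703} \approx 185.6$)
$w - h = 7 \sqrt{703} - 18178 = -18178 + 7 \sqrt{703}$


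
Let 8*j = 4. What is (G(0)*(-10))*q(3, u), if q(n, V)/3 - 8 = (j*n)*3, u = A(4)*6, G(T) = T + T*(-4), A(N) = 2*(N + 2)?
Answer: 0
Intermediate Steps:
j = ½ (j = (⅛)*4 = ½ ≈ 0.50000)
A(N) = 4 + 2*N (A(N) = 2*(2 + N) = 4 + 2*N)
G(T) = -3*T (G(T) = T - 4*T = -3*T)
u = 72 (u = (4 + 2*4)*6 = (4 + 8)*6 = 12*6 = 72)
q(n, V) = 24 + 9*n/2 (q(n, V) = 24 + 3*((n/2)*3) = 24 + 3*(3*n/2) = 24 + 9*n/2)
(G(0)*(-10))*q(3, u) = (-3*0*(-10))*(24 + (9/2)*3) = (0*(-10))*(24 + 27/2) = 0*(75/2) = 0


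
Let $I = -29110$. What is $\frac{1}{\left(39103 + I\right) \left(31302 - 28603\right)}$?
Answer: $\frac{1}{26971107} \approx 3.7077 \cdot 10^{-8}$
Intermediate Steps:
$\frac{1}{\left(39103 + I\right) \left(31302 - 28603\right)} = \frac{1}{\left(39103 - 29110\right) \left(31302 - 28603\right)} = \frac{1}{9993 \cdot 2699} = \frac{1}{26971107}$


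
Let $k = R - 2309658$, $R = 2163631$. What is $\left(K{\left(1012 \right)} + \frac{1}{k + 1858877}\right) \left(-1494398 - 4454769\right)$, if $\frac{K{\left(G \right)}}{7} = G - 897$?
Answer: $- \frac{8202974716188917}{1712850} \approx -4.7891 \cdot 10^{9}$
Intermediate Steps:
$k = -146027$ ($k = 2163631 - 2309658 = -146027$)
$K{\left(G \right)} = -6279 + 7 G$ ($K{\left(G \right)} = 7 \left(G - 897\right) = 7 \left(-897 + G\right) = -6279 + 7 G$)
$\left(K{\left(1012 \right)} + \frac{1}{k + 1858877}\right) \left(-1494398 - 4454769\right) = \left(\left(-6279 + 7 \cdot 1012\right) + \frac{1}{-146027 + 1858877}\right) \left(-1494398 - 4454769\right) = \left(\left(-6279 + 7084\right) + \frac{1}{1712850}\right) \left(-5949167\right) = \left(805 + \frac{1}{1712850}\right) \left(-5949167\right) = \frac{1378844251}{1712850} \left(-5949167\right) = - \frac{8202974716188917}{1712850}$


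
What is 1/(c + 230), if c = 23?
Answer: 1/253 ≈ 0.0039526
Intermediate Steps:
1/(c + 230) = 1/(23 + 230) = 1/253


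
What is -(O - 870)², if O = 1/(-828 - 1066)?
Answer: -2715182223961/3587236 ≈ -7.5690e+5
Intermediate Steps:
O = -1/1894 (O = 1/(-1894) = -1/1894 ≈ -0.00052798)
-(O - 870)² = -(-1/1894 - 870)² = -(-1647781/1894)² = -1*2715182223961/3587236 = -2715182223961/3587236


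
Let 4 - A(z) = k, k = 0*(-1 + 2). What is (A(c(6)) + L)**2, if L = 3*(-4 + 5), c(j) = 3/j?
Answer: 49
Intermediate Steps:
L = 3 (L = 3*1 = 3)
k = 0 (k = 0*1 = 0)
A(z) = 4 (A(z) = 4 - 1*0 = 4 + 0 = 4)
(A(c(6)) + L)**2 = (4 + 3)**2 = 7**2 = 49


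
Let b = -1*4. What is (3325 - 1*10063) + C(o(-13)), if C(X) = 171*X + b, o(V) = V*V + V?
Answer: 19934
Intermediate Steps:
b = -4
o(V) = V + V² (o(V) = V² + V = V + V²)
C(X) = -4 + 171*X (C(X) = 171*X - 4 = -4 + 171*X)
(3325 - 1*10063) + C(o(-13)) = (3325 - 1*10063) + (-4 + 171*(-13*(1 - 13))) = (3325 - 10063) + (-4 + 171*(-13*(-12))) = -6738 + (-4 + 171*156) = -6738 + (-4 + 26676) = -6738 + 26672 = 19934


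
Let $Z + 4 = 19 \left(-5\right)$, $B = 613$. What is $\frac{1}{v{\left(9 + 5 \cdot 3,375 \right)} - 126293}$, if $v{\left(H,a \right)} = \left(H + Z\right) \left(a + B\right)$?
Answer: $- \frac{1}{200393} \approx -4.9902 \cdot 10^{-6}$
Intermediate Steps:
$Z = -99$ ($Z = -4 + 19 \left(-5\right) = -4 - 95 = -99$)
$v{\left(H,a \right)} = \left(-99 + H\right) \left(613 + a\right)$ ($v{\left(H,a \right)} = \left(H - 99\right) \left(a + 613\right) = \left(-99 + H\right) \left(613 + a\right)$)
$\frac{1}{v{\left(9 + 5 \cdot 3,375 \right)} - 126293} = \frac{1}{\left(-60687 - 37125 + 613 \left(9 + 5 \cdot 3\right) + \left(9 + 5 \cdot 3\right) 375\right) - 126293} = \frac{1}{\left(-60687 - 37125 + 613 \left(9 + 15\right) + \left(9 + 15\right) 375\right) - 126293} = \frac{1}{\left(-60687 - 37125 + 613 \cdot 24 + 24 \cdot 375\right) - 126293} = \frac{1}{\left(-60687 - 37125 + 14712 + 9000\right) - 126293} = \frac{1}{-74100 - 126293} = \frac{1}{-200393} = - \frac{1}{200393}$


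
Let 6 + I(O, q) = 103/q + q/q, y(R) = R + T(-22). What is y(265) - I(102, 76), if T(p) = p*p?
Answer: 57201/76 ≈ 752.64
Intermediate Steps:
T(p) = p²
y(R) = 484 + R (y(R) = R + (-22)² = R + 484 = 484 + R)
I(O, q) = -5 + 103/q (I(O, q) = -6 + (103/q + q/q) = -6 + (103/q + 1) = -6 + (1 + 103/q) = -5 + 103/q)
y(265) - I(102, 76) = (484 + 265) - (-5 + 103/76) = 749 - (-5 + 103*(1/76)) = 749 - (-5 + 103/76) = 749 - 1*(-277/76) = 749 + 277/76 = 57201/76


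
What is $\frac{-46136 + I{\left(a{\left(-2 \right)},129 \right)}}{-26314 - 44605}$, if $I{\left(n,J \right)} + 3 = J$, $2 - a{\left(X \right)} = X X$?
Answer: $\frac{46010}{70919} \approx 0.64877$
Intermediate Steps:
$a{\left(X \right)} = 2 - X^{2}$ ($a{\left(X \right)} = 2 - X X = 2 - X^{2}$)
$I{\left(n,J \right)} = -3 + J$
$\frac{-46136 + I{\left(a{\left(-2 \right)},129 \right)}}{-26314 - 44605} = \frac{-46136 + \left(-3 + 129\right)}{-26314 - 44605} = \frac{-46136 + 126}{-70919} = \left(-46010\right) \left(- \frac{1}{70919}\right) = \frac{46010}{70919}$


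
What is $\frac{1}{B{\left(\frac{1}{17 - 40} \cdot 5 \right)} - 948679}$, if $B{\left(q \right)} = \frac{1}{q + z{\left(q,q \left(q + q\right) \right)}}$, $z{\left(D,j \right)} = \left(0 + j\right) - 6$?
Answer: $- \frac{3239}{3072771810} \approx -1.0541 \cdot 10^{-6}$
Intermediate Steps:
$z{\left(D,j \right)} = -6 + j$ ($z{\left(D,j \right)} = j - 6 = -6 + j$)
$B{\left(q \right)} = \frac{1}{-6 + q + 2 q^{2}}$ ($B{\left(q \right)} = \frac{1}{q + \left(-6 + q \left(q + q\right)\right)} = \frac{1}{q + \left(-6 + q 2 q\right)} = \frac{1}{q + \left(-6 + 2 q^{2}\right)} = \frac{1}{-6 + q + 2 q^{2}}$)
$\frac{1}{B{\left(\frac{1}{17 - 40} \cdot 5 \right)} - 948679} = \frac{1}{\frac{1}{-6 + \frac{1}{17 - 40} \cdot 5 + 2 \left(\frac{1}{17 - 40} \cdot 5\right)^{2}} - 948679} = \frac{1}{\frac{1}{-6 + \frac{1}{-23} \cdot 5 + 2 \left(\frac{1}{-23} \cdot 5\right)^{2}} - 948679} = \frac{1}{\frac{1}{-6 - \frac{5}{23} + 2 \left(\left(- \frac{1}{23}\right) 5\right)^{2}} - 948679} = \frac{1}{\frac{1}{-6 - \frac{5}{23} + 2 \left(- \frac{5}{23}\right)^{2}} - 948679} = \frac{1}{\frac{1}{-6 - \frac{5}{23} + 2 \cdot \frac{25}{529}} - 948679} = \frac{1}{\frac{1}{-6 - \frac{5}{23} + \frac{50}{529}} - 948679} = \frac{1}{\frac{1}{- \frac{3239}{529}} - 948679} = \frac{1}{- \frac{529}{3239} - 948679} = \frac{1}{- \frac{3072771810}{3239}} = - \frac{3239}{3072771810}$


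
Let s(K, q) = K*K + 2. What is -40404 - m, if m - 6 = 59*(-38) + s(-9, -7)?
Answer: -38251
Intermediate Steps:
s(K, q) = 2 + K² (s(K, q) = K² + 2 = 2 + K²)
m = -2153 (m = 6 + (59*(-38) + (2 + (-9)²)) = 6 + (-2242 + (2 + 81)) = 6 + (-2242 + 83) = 6 - 2159 = -2153)
-40404 - m = -40404 - 1*(-2153) = -40404 + 2153 = -38251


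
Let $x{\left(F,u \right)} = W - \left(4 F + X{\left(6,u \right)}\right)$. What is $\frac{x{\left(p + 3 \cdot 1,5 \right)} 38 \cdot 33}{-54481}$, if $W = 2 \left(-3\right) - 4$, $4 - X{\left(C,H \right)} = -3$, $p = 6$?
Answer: $\frac{66462}{54481} \approx 1.2199$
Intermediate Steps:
$X{\left(C,H \right)} = 7$ ($X{\left(C,H \right)} = 4 - -3 = 4 + 3 = 7$)
$W = -10$ ($W = -6 - 4 = -10$)
$x{\left(F,u \right)} = -17 - 4 F$ ($x{\left(F,u \right)} = -10 - \left(4 F + 7\right) = -10 - \left(7 + 4 F\right) = -17 - 4 F$)
$\frac{x{\left(p + 3 \cdot 1,5 \right)} 38 \cdot 33}{-54481} = \frac{\left(-17 - 4 \left(6 + 3 \cdot 1\right)\right) 38 \cdot 33}{-54481} = \left(-17 - 4 \left(6 + 3\right)\right) 38 \cdot 33 \left(- \frac{1}{54481}\right) = \left(-17 - 36\right) 38 \cdot 33 \left(- \frac{1}{54481}\right) = \left(-53\right) 38 \cdot 33 \left(- \frac{1}{54481}\right) = \left(-2014\right) 33 \left(- \frac{1}{54481}\right) = \left(-66462\right) \left(- \frac{1}{54481}\right) = \frac{66462}{54481}$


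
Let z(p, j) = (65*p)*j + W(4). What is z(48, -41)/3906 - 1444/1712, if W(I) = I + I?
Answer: -28078201/835884 ≈ -33.591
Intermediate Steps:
W(I) = 2*I
z(p, j) = 8 + 65*j*p (z(p, j) = (65*p)*j + 2*4 = 65*j*p + 8 = 8 + 65*j*p)
z(48, -41)/3906 - 1444/1712 = (8 + 65*(-41)*48)/3906 - 1444/1712 = (8 - 127920)*(1/3906) - 1444*1/1712 = -127912*1/3906 - 361/428 = -63956/1953 - 361/428 = -28078201/835884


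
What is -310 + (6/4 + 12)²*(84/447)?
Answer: -41087/149 ≈ -275.75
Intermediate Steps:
-310 + (6/4 + 12)²*(84/447) = -310 + (6*(¼) + 12)²*(84*(1/447)) = -310 + (3/2 + 12)²*(28/149) = -310 + (27/2)²*(28/149) = -310 + (729/4)*(28/149) = -310 + 5103/149 = -41087/149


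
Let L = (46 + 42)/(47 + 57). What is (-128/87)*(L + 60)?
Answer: -101248/1131 ≈ -89.521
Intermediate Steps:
L = 11/13 (L = 88/104 = 88*(1/104) = 11/13 ≈ 0.84615)
(-128/87)*(L + 60) = (-128/87)*(11/13 + 60) = -128*1/87*(791/13) = -128/87*791/13 = -101248/1131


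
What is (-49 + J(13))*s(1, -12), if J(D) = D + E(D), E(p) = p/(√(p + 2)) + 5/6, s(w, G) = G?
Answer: 422 - 52*√15/5 ≈ 381.72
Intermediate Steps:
E(p) = ⅚ + p/√(2 + p) (E(p) = p/(√(2 + p)) + 5*(⅙) = p/√(2 + p) + ⅚ = ⅚ + p/√(2 + p))
J(D) = ⅚ + D + D/√(2 + D) (J(D) = D + (⅚ + D/√(2 + D)) = ⅚ + D + D/√(2 + D))
(-49 + J(13))*s(1, -12) = (-49 + (⅚ + 13 + 13/√(2 + 13)))*(-12) = (-49 + (⅚ + 13 + 13/√15))*(-12) = (-49 + (⅚ + 13 + 13*(√15/15)))*(-12) = (-49 + (⅚ + 13 + 13*√15/15))*(-12) = (-49 + (83/6 + 13*√15/15))*(-12) = (-211/6 + 13*√15/15)*(-12) = 422 - 52*√15/5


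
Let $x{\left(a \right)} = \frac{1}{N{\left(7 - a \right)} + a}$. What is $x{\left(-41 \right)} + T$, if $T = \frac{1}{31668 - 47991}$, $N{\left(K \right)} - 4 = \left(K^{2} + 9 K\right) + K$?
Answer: $\frac{13576}{44839281} \approx 0.00030277$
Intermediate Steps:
$N{\left(K \right)} = 4 + K^{2} + 10 K$ ($N{\left(K \right)} = 4 + \left(\left(K^{2} + 9 K\right) + K\right) = 4 + \left(K^{2} + 10 K\right) = 4 + K^{2} + 10 K$)
$x{\left(a \right)} = \frac{1}{74 + \left(7 - a\right)^{2} - 9 a}$ ($x{\left(a \right)} = \frac{1}{\left(4 + \left(7 - a\right)^{2} + 10 \left(7 - a\right)\right) + a} = \frac{1}{\left(4 + \left(7 - a\right)^{2} - \left(-70 + 10 a\right)\right) + a} = \frac{1}{\left(74 + \left(7 - a\right)^{2} - 10 a\right) + a} = \frac{1}{74 + \left(7 - a\right)^{2} - 9 a}$)
$T = - \frac{1}{16323}$ ($T = \frac{1}{-16323} = - \frac{1}{16323} \approx -6.1263 \cdot 10^{-5}$)
$x{\left(-41 \right)} + T = \frac{1}{123 + \left(-41\right)^{2} - -943} - \frac{1}{16323} = \frac{1}{123 + 1681 + 943} - \frac{1}{16323} = \frac{1}{2747} - \frac{1}{16323} = \frac{13576}{44839281}$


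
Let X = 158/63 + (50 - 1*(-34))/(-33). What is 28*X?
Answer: -104/99 ≈ -1.0505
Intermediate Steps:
X = -26/693 (X = 158*(1/63) + (50 + 34)*(-1/33) = 158/63 + 84*(-1/33) = 158/63 - 28/11 = -26/693 ≈ -0.037518)
28*X = 28*(-26/693) = -104/99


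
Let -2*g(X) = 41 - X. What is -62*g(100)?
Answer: -1829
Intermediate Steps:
g(X) = -41/2 + X/2 (g(X) = -(41 - X)/2 = -41/2 + X/2)
-62*g(100) = -62*(-41/2 + (½)*100) = -62*(-41/2 + 50) = -62*59/2 = -1829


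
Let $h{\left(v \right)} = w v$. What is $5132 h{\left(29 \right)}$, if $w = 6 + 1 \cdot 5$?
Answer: $1637108$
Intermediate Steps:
$w = 11$ ($w = 6 + 5 = 11$)
$h{\left(v \right)} = 11 v$
$5132 h{\left(29 \right)} = 5132 \cdot 11 \cdot 29 = 5132 \cdot 319 = 1637108$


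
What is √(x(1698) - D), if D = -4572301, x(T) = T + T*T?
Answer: √7457203 ≈ 2730.8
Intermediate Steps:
x(T) = T + T²
√(x(1698) - D) = √(1698*(1 + 1698) - 1*(-4572301)) = √(1698*1699 + 4572301) = √(2884902 + 4572301) = √7457203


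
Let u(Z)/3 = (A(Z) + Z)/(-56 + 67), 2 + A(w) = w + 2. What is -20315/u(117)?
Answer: -223465/702 ≈ -318.33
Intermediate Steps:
A(w) = w (A(w) = -2 + (w + 2) = -2 + (2 + w) = w)
u(Z) = 6*Z/11 (u(Z) = 3*((Z + Z)/(-56 + 67)) = 3*((2*Z)/11) = 3*((2*Z)*(1/11)) = 3*(2*Z/11) = 6*Z/11)
-20315/u(117) = -20315/((6/11)*117) = -20315/702/11 = -20315*11/702 = -223465/702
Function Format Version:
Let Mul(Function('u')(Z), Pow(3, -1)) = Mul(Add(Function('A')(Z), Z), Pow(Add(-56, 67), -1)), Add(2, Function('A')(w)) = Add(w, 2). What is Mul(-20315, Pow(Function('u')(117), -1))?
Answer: Rational(-223465, 702) ≈ -318.33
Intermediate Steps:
Function('A')(w) = w (Function('A')(w) = Add(-2, Add(w, 2)) = Add(-2, Add(2, w)) = w)
Function('u')(Z) = Mul(Rational(6, 11), Z) (Function('u')(Z) = Mul(3, Mul(Add(Z, Z), Pow(Add(-56, 67), -1))) = Mul(3, Mul(Mul(2, Z), Pow(11, -1))) = Mul(3, Mul(Mul(2, Z), Rational(1, 11))) = Mul(3, Mul(Rational(2, 11), Z)) = Mul(Rational(6, 11), Z))
Mul(-20315, Pow(Function('u')(117), -1)) = Mul(-20315, Pow(Mul(Rational(6, 11), 117), -1)) = Mul(-20315, Pow(Rational(702, 11), -1)) = Mul(-20315, Rational(11, 702)) = Rational(-223465, 702)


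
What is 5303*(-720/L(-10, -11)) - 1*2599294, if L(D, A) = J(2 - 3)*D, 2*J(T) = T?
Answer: -3362926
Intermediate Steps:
J(T) = T/2
L(D, A) = -D/2 (L(D, A) = ((2 - 3)/2)*D = ((½)*(-1))*D = -D/2)
5303*(-720/L(-10, -11)) - 1*2599294 = 5303*(-720/((-½*(-10)))) - 1*2599294 = 5303*(-720/5) - 2599294 = 5303*(-720*⅕) - 2599294 = 5303*(-144) - 2599294 = -763632 - 2599294 = -3362926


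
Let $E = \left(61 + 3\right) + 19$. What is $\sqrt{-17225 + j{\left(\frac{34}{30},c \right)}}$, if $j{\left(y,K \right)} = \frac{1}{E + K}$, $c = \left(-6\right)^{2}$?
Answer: $\frac{i \sqrt{243923106}}{119} \approx 131.24 i$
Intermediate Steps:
$E = 83$ ($E = 64 + 19 = 83$)
$c = 36$
$j{\left(y,K \right)} = \frac{1}{83 + K}$
$\sqrt{-17225 + j{\left(\frac{34}{30},c \right)}} = \sqrt{-17225 + \frac{1}{83 + 36}} = \sqrt{-17225 + \frac{1}{119}} = \sqrt{- \frac{2049774}{119}} = \frac{i \sqrt{243923106}}{119}$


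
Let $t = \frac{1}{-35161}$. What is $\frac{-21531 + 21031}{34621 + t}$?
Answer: $- \frac{879025}{60865449} \approx -0.014442$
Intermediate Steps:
$t = - \frac{1}{35161} \approx -2.8441 \cdot 10^{-5}$
$\frac{-21531 + 21031}{34621 + t} = \frac{-21531 + 21031}{34621 - \frac{1}{35161}} = - \frac{500}{\frac{1217308980}{35161}} = \left(-500\right) \frac{35161}{1217308980} = - \frac{879025}{60865449}$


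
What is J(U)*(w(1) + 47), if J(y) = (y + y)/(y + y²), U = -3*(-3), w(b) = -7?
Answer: 8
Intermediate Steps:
U = 9
J(y) = 2*y/(y + y²) (J(y) = (2*y)/(y + y²) = 2*y/(y + y²))
J(U)*(w(1) + 47) = (2/(1 + 9))*(-7 + 47) = (2/10)*40 = (2*(⅒))*40 = (⅕)*40 = 8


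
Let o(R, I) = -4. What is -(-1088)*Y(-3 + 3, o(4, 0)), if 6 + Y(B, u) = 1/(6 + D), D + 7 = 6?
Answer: -31552/5 ≈ -6310.4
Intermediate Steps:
D = -1 (D = -7 + 6 = -1)
Y(B, u) = -29/5 (Y(B, u) = -6 + 1/(6 - 1) = -6 + 1/5 = -29/5)
-(-1088)*Y(-3 + 3, o(4, 0)) = -(-1088)*(-29)/5 = -272*116/5 = -31552/5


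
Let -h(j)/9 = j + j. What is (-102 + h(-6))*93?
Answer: 558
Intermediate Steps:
h(j) = -18*j (h(j) = -9*(j + j) = -18*j)
(-102 + h(-6))*93 = (-102 - 18*(-6))*93 = (-102 + 108)*93 = 6*93 = 558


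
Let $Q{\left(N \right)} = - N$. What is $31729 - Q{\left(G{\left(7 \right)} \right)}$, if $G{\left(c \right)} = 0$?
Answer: $31729$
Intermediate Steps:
$31729 - Q{\left(G{\left(7 \right)} \right)} = 31729 - \left(-1\right) 0 = 31729 - 0 = 31729 + 0 = 31729$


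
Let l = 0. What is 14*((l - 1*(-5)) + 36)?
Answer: 574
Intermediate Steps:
14*((l - 1*(-5)) + 36) = 14*((0 - 1*(-5)) + 36) = 14*((0 + 5) + 36) = 14*(5 + 36) = 14*41 = 574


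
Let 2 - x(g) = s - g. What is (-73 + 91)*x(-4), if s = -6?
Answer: 72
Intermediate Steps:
x(g) = 8 + g (x(g) = 2 - (-6 - g) = 2 + (6 + g) = 8 + g)
(-73 + 91)*x(-4) = (-73 + 91)*(8 - 4) = 18*4 = 72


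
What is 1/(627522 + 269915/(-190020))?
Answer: 38004/23848292105 ≈ 1.5936e-6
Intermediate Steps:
1/(627522 + 269915/(-190020)) = 1/(627522 + 269915*(-1/190020)) = 1/(627522 - 53983/38004) = 1/(23848292105/38004) = 38004/23848292105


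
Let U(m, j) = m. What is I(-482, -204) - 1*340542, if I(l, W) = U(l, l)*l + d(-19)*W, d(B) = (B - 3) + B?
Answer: -99854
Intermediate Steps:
d(B) = -3 + 2*B (d(B) = (-3 + B) + B = -3 + 2*B)
I(l, W) = l² - 41*W (I(l, W) = l*l + (-3 + 2*(-19))*W = l² + (-3 - 38)*W = l² - 41*W)
I(-482, -204) - 1*340542 = ((-482)² - 41*(-204)) - 1*340542 = (232324 + 8364) - 340542 = 240688 - 340542 = -99854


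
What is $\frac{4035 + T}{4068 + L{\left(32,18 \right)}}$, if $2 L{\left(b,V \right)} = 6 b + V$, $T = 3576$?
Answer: $\frac{2537}{1391} \approx 1.8239$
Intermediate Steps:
$L{\left(b,V \right)} = \frac{V}{2} + 3 b$ ($L{\left(b,V \right)} = \frac{6 b + V}{2} = \frac{V + 6 b}{2} = \frac{V}{2} + 3 b$)
$\frac{4035 + T}{4068 + L{\left(32,18 \right)}} = \frac{4035 + 3576}{4068 + \left(\frac{1}{2} \cdot 18 + 3 \cdot 32\right)} = \frac{7611}{4068 + \left(9 + 96\right)} = \frac{7611}{4068 + 105} = \frac{7611}{4173} = 7611 \cdot \frac{1}{4173} = \frac{2537}{1391}$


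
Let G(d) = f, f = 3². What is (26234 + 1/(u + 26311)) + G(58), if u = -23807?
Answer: 65712473/2504 ≈ 26243.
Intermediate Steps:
f = 9
G(d) = 9
(26234 + 1/(u + 26311)) + G(58) = (26234 + 1/(-23807 + 26311)) + 9 = (26234 + 1/2504) + 9 = 65689937/2504 + 9 = 65712473/2504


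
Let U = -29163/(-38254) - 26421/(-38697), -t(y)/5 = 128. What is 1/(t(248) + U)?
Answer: -493438346/315087464925 ≈ -0.0015660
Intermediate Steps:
t(y) = -640 (t(y) = -5*128 = -640)
U = 713076515/493438346 (U = -29163*(-1/38254) - 26421*(-1/38697) = 29163/38254 + 8807/12899 = 713076515/493438346 ≈ 1.4451)
1/(t(248) + U) = 1/(-640 + 713076515/493438346) = 1/(-315087464925/493438346) = -493438346/315087464925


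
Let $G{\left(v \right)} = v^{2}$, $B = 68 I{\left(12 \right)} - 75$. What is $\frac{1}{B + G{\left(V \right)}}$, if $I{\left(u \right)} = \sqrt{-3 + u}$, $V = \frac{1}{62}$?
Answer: $\frac{3844}{495877} \approx 0.0077519$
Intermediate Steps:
$V = \frac{1}{62} \approx 0.016129$
$B = 129$ ($B = 68 \sqrt{-3 + 12} - 75 = 68 \sqrt{9} - 75 = 68 \cdot 3 - 75 = 204 - 75 = 129$)
$\frac{1}{B + G{\left(V \right)}} = \frac{1}{129 + \left(\frac{1}{62}\right)^{2}} = \frac{1}{129 + \frac{1}{3844}} = \frac{1}{\frac{495877}{3844}} = \frac{3844}{495877}$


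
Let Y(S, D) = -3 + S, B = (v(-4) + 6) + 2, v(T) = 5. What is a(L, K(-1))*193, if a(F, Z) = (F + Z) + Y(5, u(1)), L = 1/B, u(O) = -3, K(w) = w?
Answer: 2702/13 ≈ 207.85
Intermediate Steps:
B = 13 (B = (5 + 6) + 2 = 11 + 2 = 13)
L = 1/13 ≈ 0.076923
a(F, Z) = 2 + F + Z (a(F, Z) = (F + Z) + (-3 + 5) = (F + Z) + 2 = 2 + F + Z)
a(L, K(-1))*193 = (2 + 1/13 - 1)*193 = (14/13)*193 = 2702/13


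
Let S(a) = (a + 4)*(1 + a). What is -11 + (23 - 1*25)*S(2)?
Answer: -47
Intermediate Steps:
S(a) = (1 + a)*(4 + a) (S(a) = (4 + a)*(1 + a) = (1 + a)*(4 + a))
-11 + (23 - 1*25)*S(2) = -11 + (23 - 1*25)*(4 + 2² + 5*2) = -11 + (23 - 25)*(4 + 4 + 10) = -11 - 2*18 = -11 - 36 = -47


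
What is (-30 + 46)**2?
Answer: 256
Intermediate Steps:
(-30 + 46)**2 = 16**2 = 256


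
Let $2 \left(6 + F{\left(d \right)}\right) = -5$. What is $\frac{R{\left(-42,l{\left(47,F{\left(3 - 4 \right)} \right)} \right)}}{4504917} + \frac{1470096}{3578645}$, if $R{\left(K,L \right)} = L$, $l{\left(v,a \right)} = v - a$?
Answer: $\frac{4415239384553}{10747665798310} \approx 0.41081$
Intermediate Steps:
$F{\left(d \right)} = - \frac{17}{2}$ ($F{\left(d \right)} = -6 + \frac{1}{2} \left(-5\right) = -6 - \frac{5}{2} = - \frac{17}{2}$)
$\frac{R{\left(-42,l{\left(47,F{\left(3 - 4 \right)} \right)} \right)}}{4504917} + \frac{1470096}{3578645} = \frac{47 - - \frac{17}{2}}{4504917} + \frac{1470096}{3578645} = \left(47 + \frac{17}{2}\right) \frac{1}{4504917} + 1470096 \cdot \frac{1}{3578645} = \frac{111}{2} \cdot \frac{1}{4504917} + \frac{1470096}{3578645} = \frac{37}{3003278} + \frac{1470096}{3578645} = \frac{4415239384553}{10747665798310}$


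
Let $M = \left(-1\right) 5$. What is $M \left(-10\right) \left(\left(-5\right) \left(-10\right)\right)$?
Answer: $2500$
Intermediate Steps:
$M = -5$
$M \left(-10\right) \left(\left(-5\right) \left(-10\right)\right) = \left(-5\right) \left(-10\right) \left(\left(-5\right) \left(-10\right)\right) = 50 \cdot 50 = 2500$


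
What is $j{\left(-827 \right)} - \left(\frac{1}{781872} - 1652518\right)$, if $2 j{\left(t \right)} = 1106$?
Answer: $\frac{1292489928911}{781872} \approx 1.6531 \cdot 10^{6}$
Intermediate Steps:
$j{\left(t \right)} = 553$ ($j{\left(t \right)} = \frac{1}{2} \cdot 1106 = 553$)
$j{\left(-827 \right)} - \left(\frac{1}{781872} - 1652518\right) = 553 - \left(\frac{1}{781872} - 1652518\right) = 553 - - \frac{1292057553695}{781872} = 553 + \frac{1292057553695}{781872} = \frac{1292489928911}{781872}$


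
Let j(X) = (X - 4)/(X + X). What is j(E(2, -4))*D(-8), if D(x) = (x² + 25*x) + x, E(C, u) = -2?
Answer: -216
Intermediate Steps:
j(X) = (-4 + X)/(2*X) (j(X) = (-4 + X)/((2*X)) = (-4 + X)*(1/(2*X)) = (-4 + X)/(2*X))
D(x) = x² + 26*x
j(E(2, -4))*D(-8) = ((½)*(-4 - 2)/(-2))*(-8*(26 - 8)) = ((½)*(-½)*(-6))*(-8*18) = (3/2)*(-144) = -216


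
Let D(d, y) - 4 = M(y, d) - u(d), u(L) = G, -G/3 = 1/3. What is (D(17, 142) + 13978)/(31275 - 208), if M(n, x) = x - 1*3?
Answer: 13997/31067 ≈ 0.45054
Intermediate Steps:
G = -1 (G = -3/3 = -3*1/3 = -1)
u(L) = -1
M(n, x) = -3 + x (M(n, x) = x - 3 = -3 + x)
D(d, y) = 2 + d (D(d, y) = 4 + ((-3 + d) - 1*(-1)) = 4 + ((-3 + d) + 1) = 4 + (-2 + d) = 2 + d)
(D(17, 142) + 13978)/(31275 - 208) = ((2 + 17) + 13978)/(31275 - 208) = (19 + 13978)/31067 = 13997*(1/31067) = 13997/31067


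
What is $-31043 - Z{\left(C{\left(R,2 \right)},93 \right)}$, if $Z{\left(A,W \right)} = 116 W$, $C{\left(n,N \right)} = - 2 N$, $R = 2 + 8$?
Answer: $-41831$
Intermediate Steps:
$R = 10$
$-31043 - Z{\left(C{\left(R,2 \right)},93 \right)} = -31043 - 116 \cdot 93 = -31043 - 10788 = -41831$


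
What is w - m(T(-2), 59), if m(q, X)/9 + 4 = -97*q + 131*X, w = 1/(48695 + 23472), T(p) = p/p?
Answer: -4954408883/72167 ≈ -68652.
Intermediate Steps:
T(p) = 1
w = 1/72167 ≈ 1.3857e-5
m(q, X) = -36 - 873*q + 1179*X (m(q, X) = -36 + 9*(-97*q + 131*X) = -36 + (-873*q + 1179*X) = -36 - 873*q + 1179*X)
w - m(T(-2), 59) = 1/72167 - (-36 - 873*1 + 1179*59) = 1/72167 - (-36 - 873 + 69561) = 1/72167 - 1*68652 = 1/72167 - 68652 = -4954408883/72167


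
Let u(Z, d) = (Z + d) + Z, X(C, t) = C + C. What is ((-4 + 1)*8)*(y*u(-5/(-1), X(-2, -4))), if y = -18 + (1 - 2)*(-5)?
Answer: 1872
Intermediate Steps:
X(C, t) = 2*C
u(Z, d) = d + 2*Z
y = -13 (y = -18 - 1*(-5) = -18 + 5 = -13)
((-4 + 1)*8)*(y*u(-5/(-1), X(-2, -4))) = ((-4 + 1)*8)*(-13*(2*(-2) + 2*(-5/(-1)))) = (-3*8)*(-13*(-4 + 2*(-5*(-1)))) = -(-312)*(-4 + 2*5) = -(-312)*(-4 + 10) = -(-312)*6 = -24*(-78) = 1872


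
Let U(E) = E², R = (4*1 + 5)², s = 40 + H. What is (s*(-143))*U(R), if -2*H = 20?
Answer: -28146690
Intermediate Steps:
H = -10 (H = -½*20 = -10)
s = 30 (s = 40 - 10 = 30)
R = 81 (R = (4 + 5)² = 9² = 81)
(s*(-143))*U(R) = (30*(-143))*81² = -4290*6561 = -28146690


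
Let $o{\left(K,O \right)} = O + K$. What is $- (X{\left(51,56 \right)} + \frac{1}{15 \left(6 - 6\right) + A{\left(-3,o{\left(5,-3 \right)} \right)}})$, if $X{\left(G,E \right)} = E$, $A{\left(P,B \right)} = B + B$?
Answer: $- \frac{225}{4} \approx -56.25$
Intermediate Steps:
$o{\left(K,O \right)} = K + O$
$A{\left(P,B \right)} = 2 B$
$- (X{\left(51,56 \right)} + \frac{1}{15 \left(6 - 6\right) + A{\left(-3,o{\left(5,-3 \right)} \right)}}) = - (56 + \frac{1}{15 \left(6 - 6\right) + 2 \left(5 - 3\right)}) = - (56 + \frac{1}{15 \cdot 0 + 2 \cdot 2}) = - (56 + \frac{1}{0 + 4}) = - (56 + \frac{1}{4}) = \left(-1\right) \frac{225}{4} = - \frac{225}{4}$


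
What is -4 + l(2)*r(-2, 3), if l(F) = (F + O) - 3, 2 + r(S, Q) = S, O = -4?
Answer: 16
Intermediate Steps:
r(S, Q) = -2 + S
l(F) = -7 + F (l(F) = (F - 4) - 3 = (-4 + F) - 3 = -7 + F)
-4 + l(2)*r(-2, 3) = -4 + (-7 + 2)*(-2 - 2) = -4 - 5*(-4) = -4 + 20 = 16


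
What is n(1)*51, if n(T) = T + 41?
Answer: 2142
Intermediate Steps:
n(T) = 41 + T
n(1)*51 = (41 + 1)*51 = 42*51 = 2142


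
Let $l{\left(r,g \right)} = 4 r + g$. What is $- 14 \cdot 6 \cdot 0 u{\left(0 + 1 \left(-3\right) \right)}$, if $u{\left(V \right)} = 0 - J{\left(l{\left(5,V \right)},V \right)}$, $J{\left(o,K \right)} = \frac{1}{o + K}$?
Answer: $0$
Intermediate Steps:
$l{\left(r,g \right)} = g + 4 r$
$J{\left(o,K \right)} = \frac{1}{K + o}$
$u{\left(V \right)} = - \frac{1}{20 + 2 V}$ ($u{\left(V \right)} = 0 - \frac{1}{V + \left(V + 4 \cdot 5\right)} = 0 - \frac{1}{V + \left(V + 20\right)} = 0 - \frac{1}{V + \left(20 + V\right)} = 0 - \frac{1}{20 + 2 V} = - \frac{1}{20 + 2 V}$)
$- 14 \cdot 6 \cdot 0 u{\left(0 + 1 \left(-3\right) \right)} = - 14 \cdot 6 \cdot 0 \left(- \frac{1}{20 + 2 \left(0 + 1 \left(-3\right)\right)}\right) = \left(-14\right) 0 \left(- \frac{1}{20 + 2 \left(0 - 3\right)}\right) = 0 \left(- \frac{1}{20 + 2 \left(-3\right)}\right) = 0 \left(- \frac{1}{20 - 6}\right) = 0 \left(- \frac{1}{14}\right) = 0$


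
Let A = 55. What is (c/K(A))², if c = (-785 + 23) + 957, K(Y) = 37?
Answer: 38025/1369 ≈ 27.776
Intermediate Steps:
c = 195 (c = -762 + 957 = 195)
(c/K(A))² = (195/37)² = 38025/1369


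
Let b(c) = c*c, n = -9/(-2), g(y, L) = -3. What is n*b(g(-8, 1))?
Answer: 81/2 ≈ 40.500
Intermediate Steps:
n = 9/2 (n = -9*(-1/2) = 9/2 ≈ 4.5000)
b(c) = c**2
n*b(g(-8, 1)) = (9/2)*(-3)**2 = (9/2)*9 = 81/2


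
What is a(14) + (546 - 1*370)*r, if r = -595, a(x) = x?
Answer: -104706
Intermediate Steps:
a(14) + (546 - 1*370)*r = 14 + (546 - 1*370)*(-595) = 14 + (546 - 370)*(-595) = 14 + 176*(-595) = 14 - 104720 = -104706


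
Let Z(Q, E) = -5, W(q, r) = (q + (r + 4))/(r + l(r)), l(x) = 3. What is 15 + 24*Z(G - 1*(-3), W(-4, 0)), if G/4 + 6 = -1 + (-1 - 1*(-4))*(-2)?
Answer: -105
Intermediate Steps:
W(q, r) = (4 + q + r)/(3 + r) (W(q, r) = (q + (r + 4))/(r + 3) = (q + (4 + r))/(3 + r) = (4 + q + r)/(3 + r))
G = -52 (G = -24 + 4*(-1 + (-1 - 1*(-4))*(-2)) = -24 + 4*(-1 + (-1 + 4)*(-2)) = -24 + 4*(-1 + 3*(-2)) = -24 + 4*(-1 - 6) = -24 + 4*(-7) = -24 - 28 = -52)
15 + 24*Z(G - 1*(-3), W(-4, 0)) = 15 + 24*(-5) = 15 - 120 = -105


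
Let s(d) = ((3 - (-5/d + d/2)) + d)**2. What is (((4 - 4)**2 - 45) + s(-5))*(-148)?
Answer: 6623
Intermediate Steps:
s(d) = (3 + d/2 + 5/d)**2 (s(d) = ((3 - (-5/d + d*(1/2))) + d)**2 = ((3 - (-5/d + d/2)) + d)**2 = ((3 - (d/2 - 5/d)) + d)**2 = ((3 + (5/d - d/2)) + d)**2 = ((3 + 5/d - d/2) + d)**2 = (3 + d/2 + 5/d)**2)
(((4 - 4)**2 - 45) + s(-5))*(-148) = (((4 - 4)**2 - 45) + (1/4)*(10 + (-5)**2 + 6*(-5))**2/(-5)**2)*(-148) = ((0**2 - 45) + (1/4)*(1/25)*(10 + 25 - 30)**2)*(-148) = ((0 - 45) + (1/4)*(1/25)*5**2)*(-148) = (-45 + (1/4)*(1/25)*25)*(-148) = (-45 + 1/4)*(-148) = -179/4*(-148) = 6623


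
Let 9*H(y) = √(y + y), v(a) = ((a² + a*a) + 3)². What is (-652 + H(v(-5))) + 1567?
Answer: 915 + 53*√2/9 ≈ 923.33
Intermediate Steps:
v(a) = (3 + 2*a²)² (v(a) = ((a² + a²) + 3)² = (2*a² + 3)² = (3 + 2*a²)²)
H(y) = √2*√y/9 (H(y) = √(y + y)/9 = √(2*y)/9 = (√2*√y)/9 = √2*√y/9)
(-652 + H(v(-5))) + 1567 = (-652 + √2*√((3 + 2*(-5)²)²)/9) + 1567 = (-652 + √2*√((3 + 2*25)²)/9) + 1567 = (-652 + √2*√((3 + 50)²)/9) + 1567 = (-652 + √2*√(53²)/9) + 1567 = (-652 + √2*√2809/9) + 1567 = (-652 + (⅑)*√2*53) + 1567 = (-652 + 53*√2/9) + 1567 = 915 + 53*√2/9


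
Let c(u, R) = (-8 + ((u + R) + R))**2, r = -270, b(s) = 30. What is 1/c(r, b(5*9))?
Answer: 1/47524 ≈ 2.1042e-5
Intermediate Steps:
c(u, R) = (-8 + u + 2*R)**2 (c(u, R) = (-8 + ((R + u) + R))**2 = (-8 + (u + 2*R))**2 = (-8 + u + 2*R)**2)
1/c(r, b(5*9)) = 1/((-8 - 270 + 2*30)**2) = 1/((-8 - 270 + 60)**2) = 1/((-218)**2) = 1/47524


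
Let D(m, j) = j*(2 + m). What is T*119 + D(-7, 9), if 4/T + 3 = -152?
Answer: -7451/155 ≈ -48.071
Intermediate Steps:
T = -4/155 (T = 4/(-3 - 152) = 4/(-155) = 4*(-1/155) = -4/155 ≈ -0.025806)
T*119 + D(-7, 9) = -4/155*119 + 9*(2 - 7) = -476/155 + 9*(-5) = -476/155 - 45 = -7451/155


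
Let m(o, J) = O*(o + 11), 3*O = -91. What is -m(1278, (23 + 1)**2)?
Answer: 117299/3 ≈ 39100.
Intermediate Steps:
O = -91/3 (O = (1/3)*(-91) = -91/3 ≈ -30.333)
m(o, J) = -1001/3 - 91*o/3 (m(o, J) = -91*(o + 11)/3 = -91*(11 + o)/3 = -1001/3 - 91*o/3)
-m(1278, (23 + 1)**2) = -(-1001/3 - 91/3*1278) = -(-1001/3 - 38766) = -1*(-117299/3) = 117299/3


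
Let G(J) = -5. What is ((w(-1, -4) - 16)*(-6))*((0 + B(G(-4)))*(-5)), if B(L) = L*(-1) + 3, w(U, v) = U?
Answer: -4080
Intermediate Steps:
B(L) = 3 - L (B(L) = -L + 3 = 3 - L)
((w(-1, -4) - 16)*(-6))*((0 + B(G(-4)))*(-5)) = ((-1 - 16)*(-6))*((0 + (3 - 1*(-5)))*(-5)) = (-17*(-6))*((0 + (3 + 5))*(-5)) = 102*((0 + 8)*(-5)) = 102*(8*(-5)) = 102*(-40) = -4080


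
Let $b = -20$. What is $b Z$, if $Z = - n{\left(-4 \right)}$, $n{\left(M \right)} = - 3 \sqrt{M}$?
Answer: $- 120 i \approx - 120.0 i$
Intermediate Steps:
$Z = 6 i$ ($Z = - \left(-3\right) \sqrt{-4} = - \left(-3\right) 2 i = - \left(-6\right) i = 6 i \approx 6.0 i$)
$b Z = - 20 \cdot 6 i = - 120 i$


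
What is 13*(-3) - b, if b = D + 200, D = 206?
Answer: -445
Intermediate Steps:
b = 406 (b = 206 + 200 = 406)
13*(-3) - b = 13*(-3) - 1*406 = -39 - 406 = -445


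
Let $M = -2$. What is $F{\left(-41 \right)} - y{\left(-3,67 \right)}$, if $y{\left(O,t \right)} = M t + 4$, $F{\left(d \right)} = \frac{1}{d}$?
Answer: $\frac{5329}{41} \approx 129.98$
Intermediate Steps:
$y{\left(O,t \right)} = 4 - 2 t$ ($y{\left(O,t \right)} = - 2 t + 4 = 4 - 2 t$)
$F{\left(-41 \right)} - y{\left(-3,67 \right)} = \frac{1}{-41} - \left(4 - 134\right) = - \frac{1}{41} - \left(4 - 134\right) = - \frac{1}{41} - -130 = - \frac{1}{41} + 130 = \frac{5329}{41}$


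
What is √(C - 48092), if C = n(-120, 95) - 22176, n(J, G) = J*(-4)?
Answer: 2*I*√17447 ≈ 264.17*I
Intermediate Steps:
n(J, G) = -4*J
C = -21696 (C = -4*(-120) - 22176 = 480 - 22176 = -21696)
√(C - 48092) = √(-21696 - 48092) = √(-69788) = 2*I*√17447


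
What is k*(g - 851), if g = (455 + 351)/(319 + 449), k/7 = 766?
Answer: -875027461/192 ≈ -4.5574e+6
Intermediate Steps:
k = 5362 (k = 7*766 = 5362)
g = 403/384 (g = 806/768 = 806*(1/768) = 403/384 ≈ 1.0495)
k*(g - 851) = 5362*(403/384 - 851) = 5362*(-326381/384) = -875027461/192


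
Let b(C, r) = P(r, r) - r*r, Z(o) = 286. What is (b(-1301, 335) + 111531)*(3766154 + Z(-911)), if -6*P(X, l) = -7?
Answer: -2609515180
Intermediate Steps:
P(X, l) = 7/6 (P(X, l) = -⅙*(-7) = 7/6)
b(C, r) = 7/6 - r² (b(C, r) = 7/6 - r*r = 7/6 - r²)
(b(-1301, 335) + 111531)*(3766154 + Z(-911)) = ((7/6 - 1*335²) + 111531)*(3766154 + 286) = ((7/6 - 1*112225) + 111531)*3766440 = ((7/6 - 112225) + 111531)*3766440 = (-673343/6 + 111531)*3766440 = -4157/6*3766440 = -2609515180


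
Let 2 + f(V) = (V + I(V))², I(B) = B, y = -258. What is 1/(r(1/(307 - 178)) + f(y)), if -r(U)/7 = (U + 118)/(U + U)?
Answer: 2/425947 ≈ 4.6954e-6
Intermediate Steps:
r(U) = -7*(118 + U)/(2*U) (r(U) = -7*(U + 118)/(U + U) = -7*(118 + U)/(2*U))
f(V) = -2 + 4*V² (f(V) = -2 + (V + V)² = -2 + (2*V)² = -2 + 4*V²)
1/(r(1/(307 - 178)) + f(y)) = 1/((-7/2 - 413/(1/(307 - 178))) + (-2 + 4*(-258)²)) = 1/((-7/2 - 413/(1/129)) + (-2 + 4*66564)) = 1/((-7/2 - 413/1/129) + (-2 + 266256)) = 1/((-7/2 - 413*129) + 266254) = 1/((-7/2 - 53277) + 266254) = 1/(-106561/2 + 266254) = 1/(425947/2) = 2/425947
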